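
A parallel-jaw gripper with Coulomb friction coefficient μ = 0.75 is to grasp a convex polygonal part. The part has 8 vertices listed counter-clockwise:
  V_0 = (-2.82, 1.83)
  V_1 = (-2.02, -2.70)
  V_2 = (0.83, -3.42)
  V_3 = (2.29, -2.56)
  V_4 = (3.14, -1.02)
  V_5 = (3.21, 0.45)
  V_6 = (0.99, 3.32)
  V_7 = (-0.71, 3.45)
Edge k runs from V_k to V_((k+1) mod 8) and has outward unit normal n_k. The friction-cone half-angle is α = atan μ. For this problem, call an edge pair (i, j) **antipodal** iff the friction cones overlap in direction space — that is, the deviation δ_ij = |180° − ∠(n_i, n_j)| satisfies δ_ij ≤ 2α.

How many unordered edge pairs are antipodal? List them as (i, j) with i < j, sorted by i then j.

count = 12; pairs: (0,2), (0,3), (0,4), (0,5), (1,5), (1,6), (1,7), (2,6), (2,7), (3,6), (3,7), (4,7)

α = atan 0.75 = 36.87°;  2α = 73.74°
n_0 = (-0.9848, -0.1739)
n_1 = (-0.2449, -0.9695)
n_2 = (+0.5075, -0.8616)
n_3 = (+0.8755, -0.4832)
n_4 = (+0.9989, -0.0476)
n_5 = (+0.7910, +0.6118)
n_6 = (+0.0762, +0.9971)
n_7 = (-0.6090, +0.7932)
  (0,1): δ = 114.19°  ·
  (0,2): δ = 69.52°  ✓
  (0,3): δ = 38.91°  ✓
  (0,4): δ = 12.74°  ✓
  (0,5): δ = 27.71°  ✓
  (0,6): δ = 75.61°  ·
  (0,7): δ = 117.50°  ·
  (1,2): δ = 135.32°  ·
  (1,3): δ = 104.72°  ·
  (1,4): δ = 78.55°  ·
  (1,5): δ = 38.10°  ✓
  (1,6): δ = 9.81°  ✓
  (1,7): δ = 51.69°  ✓
  (2,3): δ = 149.40°  ·
  (2,4): δ = 123.23°  ·
  (2,5): δ = 82.78°  ·
  (2,6): δ = 34.87°  ✓
  (2,7): δ = 7.02°  ✓
  (3,4): δ = 153.83°  ·
  (3,5): δ = 113.38°  ·
  (3,6): δ = 65.48°  ✓
  (3,7): δ = 23.59°  ✓
  (4,5): δ = 139.55°  ·
  (4,6): δ = 91.65°  ·
  (4,7): δ = 49.76°  ✓
  (5,6): δ = 132.10°  ·
  (5,7): δ = 90.21°  ·
  (6,7): δ = 138.11°  ·
antipodal pairs: 12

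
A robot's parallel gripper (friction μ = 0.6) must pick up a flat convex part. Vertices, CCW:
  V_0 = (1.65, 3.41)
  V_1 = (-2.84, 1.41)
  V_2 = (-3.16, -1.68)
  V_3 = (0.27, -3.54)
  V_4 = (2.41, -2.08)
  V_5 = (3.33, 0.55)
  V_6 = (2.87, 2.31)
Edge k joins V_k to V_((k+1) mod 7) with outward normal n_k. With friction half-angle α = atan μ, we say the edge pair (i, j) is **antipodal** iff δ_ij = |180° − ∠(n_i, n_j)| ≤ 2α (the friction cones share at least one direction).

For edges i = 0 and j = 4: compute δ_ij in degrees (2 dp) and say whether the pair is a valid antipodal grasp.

δ = 46.71°, valid

α = atan 0.6 = 30.96°;  2α = 61.93°
edge 0: e_0 = (-4.49, -2.00);  n_0 = (-0.4069, +0.9135)
edge 4: e_4 = (+0.92, +2.63);  n_4 = (+0.9439, -0.3302)
∠(n_0, n_4) = 133.29°
δ = |180° − 133.29°| = 46.71°
46.71° ≤ 2α = 61.93°  →  valid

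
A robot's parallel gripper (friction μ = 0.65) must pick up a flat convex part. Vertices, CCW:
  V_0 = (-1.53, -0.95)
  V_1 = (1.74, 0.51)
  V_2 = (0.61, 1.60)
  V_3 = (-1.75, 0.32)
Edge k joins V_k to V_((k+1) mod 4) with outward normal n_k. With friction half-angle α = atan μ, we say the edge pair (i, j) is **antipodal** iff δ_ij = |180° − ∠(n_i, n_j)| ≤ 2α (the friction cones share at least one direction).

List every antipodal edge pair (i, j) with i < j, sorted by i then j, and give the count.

count = 2; pairs: (0,2), (1,3)

α = atan 0.65 = 33.02°;  2α = 66.05°
n_0 = (+0.4077, -0.9131)
n_1 = (+0.6943, +0.7197)
n_2 = (-0.4768, +0.8790)
n_3 = (-0.9853, -0.1707)
  (0,1): δ = 68.03°  ·
  (0,2): δ = 4.41°  ✓
  (0,3): δ = 75.77°  ·
  (1,2): δ = 107.56°  ·
  (1,3): δ = 36.20°  ✓
  (2,3): δ = 108.65°  ·
antipodal pairs: 2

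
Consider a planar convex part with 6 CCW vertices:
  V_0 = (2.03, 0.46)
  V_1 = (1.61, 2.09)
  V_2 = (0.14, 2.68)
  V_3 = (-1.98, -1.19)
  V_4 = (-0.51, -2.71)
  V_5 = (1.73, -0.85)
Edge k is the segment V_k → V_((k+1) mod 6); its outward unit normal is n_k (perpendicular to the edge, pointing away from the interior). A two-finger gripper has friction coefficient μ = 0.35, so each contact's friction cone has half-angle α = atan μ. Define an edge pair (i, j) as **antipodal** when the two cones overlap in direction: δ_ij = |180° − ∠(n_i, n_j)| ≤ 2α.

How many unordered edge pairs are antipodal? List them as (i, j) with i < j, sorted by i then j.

α = atan 0.35 = 19.29°;  2α = 38.58°
n_0 = (+0.9684, +0.2495)
n_1 = (+0.3725, +0.9280)
n_2 = (-0.8770, +0.4804)
n_3 = (-0.7188, -0.6952)
n_4 = (+0.6388, -0.7693)
n_5 = (+0.9748, -0.2232)
  (0,1): δ = 126.32°  ·
  (0,2): δ = 43.16°  ·
  (0,3): δ = 29.59°  ✓
  (0,4): δ = 115.26°  ·
  (0,5): δ = 152.65°  ·
  (1,2): δ = 96.85°  ·
  (1,3): δ = 24.09°  ✓
  (1,4): δ = 61.57°  ·
  (1,5): δ = 98.97°  ·
  (2,3): δ = 107.24°  ·
  (2,4): δ = 21.58°  ✓
  (2,5): δ = 15.82°  ✓
  (3,4): δ = 94.34°  ·
  (3,5): δ = 56.94°  ·
  (4,5): δ = 142.60°  ·
antipodal pairs: 4

count = 4; pairs: (0,3), (1,3), (2,4), (2,5)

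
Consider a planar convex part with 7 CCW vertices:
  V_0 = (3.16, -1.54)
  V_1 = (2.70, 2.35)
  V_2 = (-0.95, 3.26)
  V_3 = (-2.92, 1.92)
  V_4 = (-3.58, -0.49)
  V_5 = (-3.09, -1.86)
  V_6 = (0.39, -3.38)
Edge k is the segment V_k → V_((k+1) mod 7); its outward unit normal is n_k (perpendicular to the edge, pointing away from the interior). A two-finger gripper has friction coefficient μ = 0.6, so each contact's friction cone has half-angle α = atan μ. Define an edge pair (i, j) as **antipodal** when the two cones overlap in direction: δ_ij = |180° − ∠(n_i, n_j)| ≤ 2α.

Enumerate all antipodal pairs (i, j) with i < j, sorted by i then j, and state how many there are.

α = atan 0.6 = 30.96°;  2α = 61.93°
n_0 = (+0.9931, +0.1174)
n_1 = (+0.2419, +0.9703)
n_2 = (-0.5624, +0.8268)
n_3 = (-0.9645, +0.2641)
n_4 = (-0.9416, -0.3368)
n_5 = (-0.4003, -0.9164)
n_6 = (+0.5533, -0.8330)
  (0,1): δ = 110.74°  ·
  (0,2): δ = 62.52°  ·
  (0,3): δ = 22.06°  ✓
  (0,4): δ = 12.94°  ✓
  (0,5): δ = 59.66°  ✓
  (0,6): δ = 116.85°  ·
  (1,2): δ = 131.78°  ·
  (1,3): δ = 91.32°  ·
  (1,4): δ = 56.32°  ✓
  (1,5): δ = 9.60°  ✓
  (1,6): δ = 47.59°  ✓
  (2,3): δ = 139.54°  ·
  (2,4): δ = 104.54°  ·
  (2,5): δ = 57.82°  ✓
  (2,6): δ = 0.63°  ✓
  (3,4): δ = 145.00°  ·
  (3,5): δ = 98.28°  ·
  (3,6): δ = 41.09°  ✓
  (4,5): δ = 133.28°  ·
  (4,6): δ = 76.09°  ·
  (5,6): δ = 122.81°  ·
antipodal pairs: 9

count = 9; pairs: (0,3), (0,4), (0,5), (1,4), (1,5), (1,6), (2,5), (2,6), (3,6)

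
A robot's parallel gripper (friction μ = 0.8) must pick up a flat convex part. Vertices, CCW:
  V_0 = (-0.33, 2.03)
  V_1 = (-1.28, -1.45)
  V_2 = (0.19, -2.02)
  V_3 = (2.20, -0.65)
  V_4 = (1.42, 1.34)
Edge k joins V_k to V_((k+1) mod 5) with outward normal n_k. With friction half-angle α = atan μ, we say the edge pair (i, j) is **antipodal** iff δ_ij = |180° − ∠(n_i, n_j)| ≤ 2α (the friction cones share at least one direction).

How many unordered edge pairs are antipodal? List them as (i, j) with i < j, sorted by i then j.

α = atan 0.8 = 38.66°;  2α = 77.32°
n_0 = (-0.9647, +0.2634)
n_1 = (-0.3615, -0.9324)
n_2 = (+0.5632, -0.8263)
n_3 = (+0.9310, +0.3649)
n_4 = (+0.3668, +0.9303)
  (0,1): δ = 95.93°  ·
  (0,2): δ = 40.45°  ✓
  (0,3): δ = 36.67°  ✓
  (0,4): δ = 83.75°  ·
  (1,2): δ = 124.53°  ·
  (1,3): δ = 47.40°  ✓
  (1,4): δ = 0.32°  ✓
  (2,3): δ = 102.87°  ·
  (2,4): δ = 55.80°  ✓
  (3,4): δ = 132.92°  ·
antipodal pairs: 5

count = 5; pairs: (0,2), (0,3), (1,3), (1,4), (2,4)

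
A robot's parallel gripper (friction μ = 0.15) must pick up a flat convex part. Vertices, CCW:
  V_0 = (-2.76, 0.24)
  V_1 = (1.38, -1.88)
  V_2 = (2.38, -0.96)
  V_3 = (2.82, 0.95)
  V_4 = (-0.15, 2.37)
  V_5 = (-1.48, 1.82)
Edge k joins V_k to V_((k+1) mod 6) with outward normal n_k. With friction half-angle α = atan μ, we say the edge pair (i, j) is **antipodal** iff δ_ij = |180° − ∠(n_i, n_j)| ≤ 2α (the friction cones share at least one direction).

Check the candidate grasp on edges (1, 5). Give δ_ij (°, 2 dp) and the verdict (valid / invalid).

α = atan 0.15 = 8.53°;  2α = 17.06°
edge 1: e_1 = (+1.00, +0.92);  n_1 = (+0.6771, -0.7359)
edge 5: e_5 = (-1.28, -1.58);  n_5 = (-0.7770, +0.6295)
∠(n_1, n_5) = 171.63°
δ = |180° − 171.63°| = 8.37°
8.37° ≤ 2α = 17.06°  →  valid

δ = 8.37°, valid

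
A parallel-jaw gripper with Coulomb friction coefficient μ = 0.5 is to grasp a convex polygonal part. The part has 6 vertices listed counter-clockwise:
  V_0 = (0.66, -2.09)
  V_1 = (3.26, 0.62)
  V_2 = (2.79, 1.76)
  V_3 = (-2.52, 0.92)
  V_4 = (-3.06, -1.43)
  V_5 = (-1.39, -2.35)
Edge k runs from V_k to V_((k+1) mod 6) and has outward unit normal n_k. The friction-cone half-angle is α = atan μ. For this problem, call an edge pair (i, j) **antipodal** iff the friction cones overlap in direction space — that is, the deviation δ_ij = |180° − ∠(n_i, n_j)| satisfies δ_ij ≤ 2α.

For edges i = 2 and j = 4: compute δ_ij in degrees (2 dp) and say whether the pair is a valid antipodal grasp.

α = atan 0.5 = 26.57°;  2α = 53.13°
edge 2: e_2 = (-5.31, -0.84);  n_2 = (-0.1562, +0.9877)
edge 4: e_4 = (+1.67, -0.92);  n_4 = (-0.4825, -0.8759)
∠(n_2, n_4) = 142.16°
δ = |180° − 142.16°| = 37.84°
37.84° ≤ 2α = 53.13°  →  valid

δ = 37.84°, valid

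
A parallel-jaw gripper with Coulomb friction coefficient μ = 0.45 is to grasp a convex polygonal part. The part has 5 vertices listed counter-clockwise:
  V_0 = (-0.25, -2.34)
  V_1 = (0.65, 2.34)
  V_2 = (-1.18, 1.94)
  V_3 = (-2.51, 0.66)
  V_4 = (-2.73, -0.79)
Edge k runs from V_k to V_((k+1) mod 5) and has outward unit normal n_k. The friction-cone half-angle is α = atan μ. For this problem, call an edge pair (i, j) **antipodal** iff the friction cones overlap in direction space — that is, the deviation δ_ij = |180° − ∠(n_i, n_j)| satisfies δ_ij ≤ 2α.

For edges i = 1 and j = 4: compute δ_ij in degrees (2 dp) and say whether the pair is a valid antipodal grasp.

α = atan 0.45 = 24.23°;  2α = 48.46°
edge 1: e_1 = (-1.83, -0.40);  n_1 = (-0.2135, +0.9769)
edge 4: e_4 = (+2.48, -1.55);  n_4 = (-0.5300, -0.8480)
∠(n_1, n_4) = 135.66°
δ = |180° − 135.66°| = 44.34°
44.34° ≤ 2α = 48.46°  →  valid

δ = 44.34°, valid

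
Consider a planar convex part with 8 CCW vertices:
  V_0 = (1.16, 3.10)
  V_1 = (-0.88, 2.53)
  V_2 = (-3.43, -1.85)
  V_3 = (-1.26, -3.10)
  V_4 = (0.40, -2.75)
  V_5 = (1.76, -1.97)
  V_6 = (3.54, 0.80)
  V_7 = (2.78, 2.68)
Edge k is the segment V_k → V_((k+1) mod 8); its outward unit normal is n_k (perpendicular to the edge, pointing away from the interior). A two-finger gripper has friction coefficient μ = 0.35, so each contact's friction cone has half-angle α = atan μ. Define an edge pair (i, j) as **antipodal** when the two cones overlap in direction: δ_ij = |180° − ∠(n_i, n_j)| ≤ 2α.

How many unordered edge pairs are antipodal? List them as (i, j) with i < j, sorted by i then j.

α = atan 0.35 = 19.29°;  2α = 38.58°
n_0 = (-0.2691, +0.9631)
n_1 = (-0.8642, +0.5031)
n_2 = (-0.4991, -0.8665)
n_3 = (+0.2063, -0.9785)
n_4 = (+0.4975, -0.8675)
n_5 = (+0.8413, -0.5406)
n_6 = (+0.9271, +0.3748)
n_7 = (+0.2510, +0.9680)
  (0,1): δ = 135.82°  ·
  (0,2): δ = 45.55°  ·
  (0,3): δ = 3.70°  ✓
  (0,4): δ = 14.22°  ✓
  (0,5): δ = 41.66°  ·
  (0,6): δ = 96.40°  ·
  (0,7): δ = 149.85°  ·
  (1,2): δ = 89.74°  ·
  (1,3): δ = 47.89°  ·
  (1,4): δ = 29.96°  ✓
  (1,5): δ = 2.52°  ✓
  (1,6): δ = 52.22°  ·
  (1,7): δ = 105.67°  ·
  (2,3): δ = 138.15°  ·
  (2,4): δ = 120.22°  ·
  (2,5): δ = 92.78°  ·
  (2,6): δ = 38.05°  ✓
  (2,7): δ = 15.41°  ✓
  (3,4): δ = 162.07°  ·
  (3,5): δ = 134.63°  ·
  (3,6): δ = 79.89°  ·
  (3,7): δ = 26.44°  ✓
  (4,5): δ = 152.56°  ·
  (4,6): δ = 97.82°  ·
  (4,7): δ = 44.37°  ·
  (5,6): δ = 125.26°  ·
  (5,7): δ = 71.81°  ·
  (6,7): δ = 126.55°  ·
antipodal pairs: 7

count = 7; pairs: (0,3), (0,4), (1,4), (1,5), (2,6), (2,7), (3,7)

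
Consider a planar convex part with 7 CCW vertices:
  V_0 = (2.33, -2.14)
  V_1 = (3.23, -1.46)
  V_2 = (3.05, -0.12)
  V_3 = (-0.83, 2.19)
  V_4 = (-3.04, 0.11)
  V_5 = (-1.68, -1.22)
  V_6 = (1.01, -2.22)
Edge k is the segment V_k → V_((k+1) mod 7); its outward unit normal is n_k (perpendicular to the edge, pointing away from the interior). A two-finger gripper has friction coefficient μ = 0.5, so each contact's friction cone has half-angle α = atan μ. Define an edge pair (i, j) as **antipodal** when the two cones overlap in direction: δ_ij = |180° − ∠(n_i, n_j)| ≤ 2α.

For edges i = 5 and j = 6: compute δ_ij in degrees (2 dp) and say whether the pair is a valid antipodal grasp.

α = atan 0.5 = 26.57°;  2α = 53.13°
edge 5: e_5 = (+2.69, -1.00);  n_5 = (-0.3484, -0.9373)
edge 6: e_6 = (+1.32, +0.08);  n_6 = (+0.0605, -0.9982)
∠(n_5, n_6) = 23.86°
δ = |180° − 23.86°| = 156.14°
156.14° > 2α = 53.13°  →  invalid

δ = 156.14°, invalid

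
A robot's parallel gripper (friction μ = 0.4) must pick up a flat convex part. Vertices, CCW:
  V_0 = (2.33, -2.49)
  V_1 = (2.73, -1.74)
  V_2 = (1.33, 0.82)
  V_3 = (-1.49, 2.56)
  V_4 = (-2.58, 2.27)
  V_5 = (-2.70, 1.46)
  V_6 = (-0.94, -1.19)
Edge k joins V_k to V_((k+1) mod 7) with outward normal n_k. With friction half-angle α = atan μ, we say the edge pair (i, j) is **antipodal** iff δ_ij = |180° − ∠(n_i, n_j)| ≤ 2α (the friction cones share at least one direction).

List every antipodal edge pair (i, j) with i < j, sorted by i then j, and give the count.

count = 7; pairs: (0,4), (1,4), (1,5), (1,6), (2,5), (2,6), (3,6)

α = atan 0.4 = 21.80°;  2α = 43.60°
n_0 = (+0.8824, -0.4706)
n_1 = (+0.8774, +0.4798)
n_2 = (+0.5251, +0.8510)
n_3 = (-0.2571, +0.9664)
n_4 = (-0.9892, +0.1465)
n_5 = (-0.8330, -0.5532)
n_6 = (-0.3694, -0.9293)
  (0,1): δ = 123.25°  ·
  (0,2): δ = 93.60°  ·
  (0,3): δ = 47.03°  ·
  (0,4): δ = 19.65°  ✓
  (0,5): δ = 61.66°  ·
  (0,6): δ = 96.39°  ·
  (1,2): δ = 150.35°  ·
  (1,3): δ = 103.77°  ·
  (1,4): δ = 37.10°  ✓
  (1,5): δ = 4.92°  ✓
  (1,6): δ = 39.65°  ✓
  (2,3): δ = 133.43°  ·
  (2,4): δ = 66.75°  ·
  (2,5): δ = 24.73°  ✓
  (2,6): δ = 10.00°  ✓
  (3,4): δ = 113.33°  ·
  (3,5): δ = 71.31°  ·
  (3,6): δ = 36.58°  ✓
  (4,5): δ = 137.98°  ·
  (4,6): δ = 103.25°  ·
  (5,6): δ = 145.27°  ·
antipodal pairs: 7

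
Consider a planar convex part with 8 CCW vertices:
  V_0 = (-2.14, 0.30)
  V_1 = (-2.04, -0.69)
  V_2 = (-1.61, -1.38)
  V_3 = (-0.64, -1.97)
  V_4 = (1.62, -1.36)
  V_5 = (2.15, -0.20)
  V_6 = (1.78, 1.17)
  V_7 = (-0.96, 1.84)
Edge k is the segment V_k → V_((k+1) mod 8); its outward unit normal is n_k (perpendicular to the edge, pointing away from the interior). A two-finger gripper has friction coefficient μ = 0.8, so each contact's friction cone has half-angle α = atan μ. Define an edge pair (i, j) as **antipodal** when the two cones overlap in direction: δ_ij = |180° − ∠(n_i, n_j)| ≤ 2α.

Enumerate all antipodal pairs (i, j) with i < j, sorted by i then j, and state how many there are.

α = atan 0.8 = 38.66°;  2α = 77.32°
n_0 = (-0.9949, -0.1005)
n_1 = (-0.8487, -0.5289)
n_2 = (-0.5197, -0.8544)
n_3 = (+0.2606, -0.9655)
n_4 = (+0.9096, -0.4156)
n_5 = (+0.9654, +0.2607)
n_6 = (+0.2375, +0.9714)
n_7 = (-0.7938, +0.6082)
  (0,1): δ = 153.84°  ·
  (0,2): δ = 127.08°  ·
  (0,3): δ = 80.66°  ·
  (0,4): δ = 30.32°  ✓
  (0,5): δ = 9.35°  ✓
  (0,6): δ = 70.49°  ✓
  (0,7): δ = 136.77°  ·
  (1,2): δ = 153.24°  ·
  (1,3): δ = 106.83°  ·
  (1,4): δ = 56.49°  ✓
  (1,5): δ = 16.82°  ✓
  (1,6): δ = 44.33°  ✓
  (1,7): δ = 110.61°  ·
  (2,3): δ = 133.59°  ·
  (2,4): δ = 83.25°  ·
  (2,5): δ = 43.58°  ✓
  (2,6): δ = 17.57°  ✓
  (2,7): δ = 83.85°  ·
  (3,4): δ = 129.66°  ·
  (3,5): δ = 89.99°  ·
  (3,6): δ = 28.85°  ✓
  (3,7): δ = 37.43°  ✓
  (4,5): δ = 140.33°  ·
  (4,6): δ = 79.19°  ·
  (4,7): δ = 12.91°  ✓
  (5,6): δ = 118.85°  ·
  (5,7): δ = 52.57°  ✓
  (6,7): δ = 113.72°  ·
antipodal pairs: 12

count = 12; pairs: (0,4), (0,5), (0,6), (1,4), (1,5), (1,6), (2,5), (2,6), (3,6), (3,7), (4,7), (5,7)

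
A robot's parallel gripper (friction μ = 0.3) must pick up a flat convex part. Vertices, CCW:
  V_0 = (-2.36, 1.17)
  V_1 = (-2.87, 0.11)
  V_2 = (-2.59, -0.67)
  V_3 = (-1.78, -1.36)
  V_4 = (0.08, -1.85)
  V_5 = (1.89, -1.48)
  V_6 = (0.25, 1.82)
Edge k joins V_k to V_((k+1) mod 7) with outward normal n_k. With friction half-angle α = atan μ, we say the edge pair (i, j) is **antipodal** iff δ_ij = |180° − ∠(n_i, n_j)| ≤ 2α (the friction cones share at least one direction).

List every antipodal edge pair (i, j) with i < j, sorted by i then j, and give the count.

count = 4; pairs: (1,5), (2,5), (3,6), (4,6)

α = atan 0.3 = 16.70°;  2α = 33.40°
n_0 = (-0.9011, +0.4336)
n_1 = (-0.9412, -0.3379)
n_2 = (-0.6485, -0.7612)
n_3 = (-0.2547, -0.9670)
n_4 = (+0.2003, -0.9797)
n_5 = (+0.8955, +0.4450)
n_6 = (-0.2417, +0.9704)
  (0,1): δ = 134.56°  ·
  (0,2): δ = 104.73°  ·
  (0,3): δ = 79.07°  ·
  (0,4): δ = 52.75°  ·
  (0,5): δ = 52.12°  ·
  (0,6): δ = 129.68°  ·
  (1,2): δ = 150.17°  ·
  (1,3): δ = 124.51°  ·
  (1,4): δ = 98.19°  ·
  (1,5): δ = 6.68°  ✓
  (1,6): δ = 84.24°  ·
  (2,3): δ = 154.33°  ·
  (2,4): δ = 128.02°  ·
  (2,5): δ = 23.15°  ✓
  (2,6): δ = 54.41°  ·
  (3,4): δ = 153.69°  ·
  (3,5): δ = 48.82°  ·
  (3,6): δ = 28.74°  ✓
  (4,5): δ = 75.13°  ·
  (4,6): δ = 2.43°  ✓
  (5,6): δ = 102.44°  ·
antipodal pairs: 4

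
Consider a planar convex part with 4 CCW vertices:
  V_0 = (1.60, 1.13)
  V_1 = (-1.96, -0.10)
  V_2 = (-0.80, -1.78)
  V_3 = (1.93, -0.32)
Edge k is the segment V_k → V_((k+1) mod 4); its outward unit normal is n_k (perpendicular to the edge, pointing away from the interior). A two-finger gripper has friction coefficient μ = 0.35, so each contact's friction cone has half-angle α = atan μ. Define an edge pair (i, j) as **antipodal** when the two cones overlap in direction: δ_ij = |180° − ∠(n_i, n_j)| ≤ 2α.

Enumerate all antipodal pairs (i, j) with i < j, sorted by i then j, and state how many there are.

α = atan 0.35 = 19.29°;  2α = 38.58°
n_0 = (-0.3266, +0.9452)
n_1 = (-0.8229, -0.5682)
n_2 = (+0.4716, -0.8818)
n_3 = (+0.9751, +0.2219)
  (0,1): δ = 74.44°  ·
  (0,2): δ = 9.08°  ✓
  (0,3): δ = 83.76°  ·
  (1,2): δ = 96.49°  ·
  (1,3): δ = 21.80°  ✓
  (2,3): δ = 105.32°  ·
antipodal pairs: 2

count = 2; pairs: (0,2), (1,3)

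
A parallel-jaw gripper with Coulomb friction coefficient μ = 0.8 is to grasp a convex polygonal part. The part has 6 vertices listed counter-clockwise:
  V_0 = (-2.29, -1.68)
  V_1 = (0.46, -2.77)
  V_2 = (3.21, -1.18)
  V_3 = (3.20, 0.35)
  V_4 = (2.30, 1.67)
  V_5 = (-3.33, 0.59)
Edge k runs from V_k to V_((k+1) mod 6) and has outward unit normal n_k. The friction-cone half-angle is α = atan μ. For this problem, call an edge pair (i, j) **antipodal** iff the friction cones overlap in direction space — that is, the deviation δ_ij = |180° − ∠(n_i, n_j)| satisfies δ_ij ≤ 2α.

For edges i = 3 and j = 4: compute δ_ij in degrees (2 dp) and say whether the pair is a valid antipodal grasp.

δ = 113.43°, invalid

α = atan 0.8 = 38.66°;  2α = 77.32°
edge 3: e_3 = (-0.90, +1.32);  n_3 = (+0.8262, +0.5633)
edge 4: e_4 = (-5.63, -1.08);  n_4 = (-0.1884, +0.9821)
∠(n_3, n_4) = 66.57°
δ = |180° − 66.57°| = 113.43°
113.43° > 2α = 77.32°  →  invalid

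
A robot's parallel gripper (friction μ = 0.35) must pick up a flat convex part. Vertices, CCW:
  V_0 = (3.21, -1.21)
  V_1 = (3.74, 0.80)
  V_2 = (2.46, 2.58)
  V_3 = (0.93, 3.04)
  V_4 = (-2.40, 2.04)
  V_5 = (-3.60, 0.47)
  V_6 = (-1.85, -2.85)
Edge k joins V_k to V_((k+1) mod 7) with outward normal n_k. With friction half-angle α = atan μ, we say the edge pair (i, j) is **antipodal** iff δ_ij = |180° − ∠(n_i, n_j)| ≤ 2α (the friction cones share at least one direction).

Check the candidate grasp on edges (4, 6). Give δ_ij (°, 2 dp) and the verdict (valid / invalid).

δ = 34.65°, valid

α = atan 0.35 = 19.29°;  2α = 38.58°
edge 4: e_4 = (-1.20, -1.57);  n_4 = (-0.7945, +0.6073)
edge 6: e_6 = (+5.06, +1.64);  n_6 = (+0.3083, -0.9513)
∠(n_4, n_6) = 145.35°
δ = |180° − 145.35°| = 34.65°
34.65° ≤ 2α = 38.58°  →  valid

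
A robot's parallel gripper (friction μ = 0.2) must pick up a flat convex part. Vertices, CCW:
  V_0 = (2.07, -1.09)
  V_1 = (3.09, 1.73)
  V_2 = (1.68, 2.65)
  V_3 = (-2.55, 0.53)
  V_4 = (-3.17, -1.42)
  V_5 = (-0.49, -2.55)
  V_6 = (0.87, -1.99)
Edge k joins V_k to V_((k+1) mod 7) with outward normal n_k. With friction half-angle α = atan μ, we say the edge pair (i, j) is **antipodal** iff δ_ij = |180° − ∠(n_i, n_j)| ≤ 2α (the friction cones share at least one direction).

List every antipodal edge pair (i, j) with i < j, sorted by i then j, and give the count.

count = 4; pairs: (0,3), (1,4), (2,5), (2,6)

α = atan 0.2 = 11.31°;  2α = 22.62°
n_0 = (+0.9404, -0.3401)
n_1 = (+0.5464, +0.8375)
n_2 = (-0.4481, +0.8940)
n_3 = (-0.9530, +0.3030)
n_4 = (-0.3885, -0.9214)
n_5 = (+0.3807, -0.9247)
n_6 = (+0.6000, -0.8000)
  (0,1): δ = 103.24°  ·
  (0,2): δ = 43.50°  ·
  (0,3): δ = 2.25°  ✓
  (0,4): δ = 87.02°  ·
  (0,5): δ = 132.27°  ·
  (0,6): δ = 146.76°  ·
  (1,2): δ = 120.26°  ·
  (1,3): δ = 74.51°  ·
  (1,4): δ = 10.26°  ✓
  (1,5): δ = 55.50°  ·
  (1,6): δ = 69.99°  ·
  (2,3): δ = 134.26°  ·
  (2,4): δ = 49.48°  ·
  (2,5): δ = 4.24°  ✓
  (2,6): δ = 10.25°  ✓
  (3,4): δ = 95.22°  ·
  (3,5): δ = 49.98°  ·
  (3,6): δ = 35.49°  ·
  (4,5): δ = 134.76°  ·
  (4,6): δ = 120.27°  ·
  (5,6): δ = 165.51°  ·
antipodal pairs: 4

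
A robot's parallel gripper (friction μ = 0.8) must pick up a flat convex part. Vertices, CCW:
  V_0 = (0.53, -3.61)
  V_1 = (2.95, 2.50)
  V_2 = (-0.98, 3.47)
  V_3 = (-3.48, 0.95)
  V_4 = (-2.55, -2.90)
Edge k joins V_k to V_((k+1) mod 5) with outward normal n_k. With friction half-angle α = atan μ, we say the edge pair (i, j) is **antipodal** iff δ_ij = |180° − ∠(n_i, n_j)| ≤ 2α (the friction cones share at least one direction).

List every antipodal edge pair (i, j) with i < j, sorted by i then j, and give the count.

α = atan 0.8 = 38.66°;  2α = 77.32°
n_0 = (+0.9297, -0.3682)
n_1 = (+0.2396, +0.9709)
n_2 = (-0.7099, +0.7043)
n_3 = (-0.9720, -0.2348)
n_4 = (-0.2246, -0.9744)
  (0,1): δ = 82.26°  ·
  (0,2): δ = 23.16°  ✓
  (0,3): δ = 35.19°  ✓
  (0,4): δ = 98.63°  ·
  (1,2): δ = 120.91°  ·
  (1,3): δ = 62.56°  ✓
  (1,4): δ = 0.88°  ✓
  (2,3): δ = 121.65°  ·
  (2,4): δ = 58.21°  ✓
  (3,4): δ = 116.56°  ·
antipodal pairs: 5

count = 5; pairs: (0,2), (0,3), (1,3), (1,4), (2,4)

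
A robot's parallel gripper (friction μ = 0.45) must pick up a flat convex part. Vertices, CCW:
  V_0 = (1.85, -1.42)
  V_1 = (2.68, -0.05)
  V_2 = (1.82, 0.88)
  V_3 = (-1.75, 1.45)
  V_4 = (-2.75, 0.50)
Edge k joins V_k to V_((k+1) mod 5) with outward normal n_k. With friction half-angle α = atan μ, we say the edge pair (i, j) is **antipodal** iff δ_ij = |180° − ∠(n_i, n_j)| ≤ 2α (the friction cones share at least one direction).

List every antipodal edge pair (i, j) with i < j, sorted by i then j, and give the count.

α = atan 0.45 = 24.23°;  2α = 48.46°
n_0 = (+0.8553, -0.5182)
n_1 = (+0.7342, +0.6789)
n_2 = (+0.1577, +0.9875)
n_3 = (-0.6887, +0.7250)
n_4 = (-0.3852, -0.9228)
  (0,1): δ = 106.03°  ·
  (0,2): δ = 67.86°  ·
  (0,3): δ = 15.26°  ✓
  (0,4): δ = 98.55°  ·
  (1,2): δ = 141.83°  ·
  (1,3): δ = 89.23°  ·
  (1,4): δ = 24.58°  ✓
  (2,3): δ = 127.40°  ·
  (2,4): δ = 13.58°  ✓
  (3,4): δ = 66.19°  ·
antipodal pairs: 3

count = 3; pairs: (0,3), (1,4), (2,4)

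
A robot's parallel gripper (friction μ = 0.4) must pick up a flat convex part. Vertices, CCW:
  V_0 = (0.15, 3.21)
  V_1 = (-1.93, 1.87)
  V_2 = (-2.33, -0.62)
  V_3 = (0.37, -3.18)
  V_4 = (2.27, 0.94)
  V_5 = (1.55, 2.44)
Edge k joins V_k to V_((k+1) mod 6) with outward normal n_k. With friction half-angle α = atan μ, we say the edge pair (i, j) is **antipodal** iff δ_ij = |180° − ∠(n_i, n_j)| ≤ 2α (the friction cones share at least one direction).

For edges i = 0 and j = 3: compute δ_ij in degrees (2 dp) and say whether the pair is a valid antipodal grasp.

δ = 32.45°, valid

α = atan 0.4 = 21.80°;  2α = 43.60°
edge 0: e_0 = (-2.08, -1.34);  n_0 = (-0.5416, +0.8407)
edge 3: e_3 = (+1.90, +4.12);  n_3 = (+0.9081, -0.4188)
∠(n_0, n_3) = 147.55°
δ = |180° − 147.55°| = 32.45°
32.45° ≤ 2α = 43.60°  →  valid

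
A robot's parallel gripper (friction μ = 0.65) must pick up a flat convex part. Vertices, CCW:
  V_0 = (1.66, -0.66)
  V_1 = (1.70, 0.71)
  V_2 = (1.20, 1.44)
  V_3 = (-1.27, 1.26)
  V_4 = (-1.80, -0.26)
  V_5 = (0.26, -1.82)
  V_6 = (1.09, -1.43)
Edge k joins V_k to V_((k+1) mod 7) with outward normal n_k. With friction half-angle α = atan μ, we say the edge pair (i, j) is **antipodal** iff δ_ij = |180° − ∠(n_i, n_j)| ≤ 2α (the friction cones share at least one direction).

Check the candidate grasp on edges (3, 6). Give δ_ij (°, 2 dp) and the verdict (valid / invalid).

δ = 17.29°, valid

α = atan 0.65 = 33.02°;  2α = 66.05°
edge 3: e_3 = (-0.53, -1.52);  n_3 = (-0.9442, +0.3292)
edge 6: e_6 = (+0.57, +0.77);  n_6 = (+0.8037, -0.5950)
∠(n_3, n_6) = 162.71°
δ = |180° − 162.71°| = 17.29°
17.29° ≤ 2α = 66.05°  →  valid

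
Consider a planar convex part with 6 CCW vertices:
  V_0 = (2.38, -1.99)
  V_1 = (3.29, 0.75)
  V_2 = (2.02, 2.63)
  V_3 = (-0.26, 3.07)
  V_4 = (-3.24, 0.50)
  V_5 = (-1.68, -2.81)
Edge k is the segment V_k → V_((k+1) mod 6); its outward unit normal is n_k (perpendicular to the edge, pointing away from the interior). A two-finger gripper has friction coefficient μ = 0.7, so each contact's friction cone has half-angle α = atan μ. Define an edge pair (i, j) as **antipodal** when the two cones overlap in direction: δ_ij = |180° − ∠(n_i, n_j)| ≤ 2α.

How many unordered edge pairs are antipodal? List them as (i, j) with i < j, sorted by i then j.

α = atan 0.7 = 34.99°;  2α = 69.98°
n_0 = (+0.9490, -0.3152)
n_1 = (+0.8286, +0.5598)
n_2 = (+0.1895, +0.9819)
n_3 = (-0.6531, +0.7573)
n_4 = (-0.9046, -0.4263)
n_5 = (+0.1980, -0.9802)
  (0,1): δ = 127.59°  ·
  (0,2): δ = 82.55°  ·
  (0,3): δ = 30.85°  ✓
  (0,4): δ = 43.61°  ✓
  (0,5): δ = 119.79°  ·
  (1,2): δ = 134.96°  ·
  (1,3): δ = 83.27°  ·
  (1,4): δ = 8.81°  ✓
  (1,5): δ = 67.38°  ✓
  (2,3): δ = 128.30°  ·
  (2,4): δ = 53.84°  ✓
  (2,5): δ = 22.34°  ✓
  (3,4): δ = 105.54°  ·
  (3,5): δ = 29.36°  ✓
  (4,5): δ = 103.82°  ·
antipodal pairs: 7

count = 7; pairs: (0,3), (0,4), (1,4), (1,5), (2,4), (2,5), (3,5)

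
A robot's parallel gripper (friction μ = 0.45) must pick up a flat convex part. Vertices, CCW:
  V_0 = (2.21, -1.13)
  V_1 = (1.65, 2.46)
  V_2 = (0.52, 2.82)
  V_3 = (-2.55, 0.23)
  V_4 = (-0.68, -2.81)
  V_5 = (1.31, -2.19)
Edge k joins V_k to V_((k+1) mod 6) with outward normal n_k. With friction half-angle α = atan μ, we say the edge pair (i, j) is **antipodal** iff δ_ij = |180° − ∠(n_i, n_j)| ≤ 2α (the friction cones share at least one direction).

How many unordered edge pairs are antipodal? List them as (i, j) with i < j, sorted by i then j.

count = 5; pairs: (0,3), (1,3), (1,4), (2,4), (2,5)

α = atan 0.45 = 24.23°;  2α = 48.46°
n_0 = (+0.9881, +0.1541)
n_1 = (+0.3036, +0.9528)
n_2 = (-0.6448, +0.7643)
n_3 = (-0.8518, -0.5239)
n_4 = (+0.2975, -0.9547)
n_5 = (+0.7623, -0.6472)
  (0,1): δ = 116.54°  ·
  (0,2): δ = 58.71°  ·
  (0,3): δ = 22.73°  ✓
  (0,4): δ = 98.44°  ·
  (0,5): δ = 130.80°  ·
  (1,2): δ = 122.18°  ·
  (1,3): δ = 40.73°  ✓
  (1,4): δ = 34.98°  ✓
  (1,5): δ = 67.34°  ·
  (2,3): δ = 98.56°  ·
  (2,4): δ = 22.85°  ✓
  (2,5): δ = 9.51°  ✓
  (3,4): δ = 104.29°  ·
  (3,5): δ = 71.93°  ·
  (4,5): δ = 147.64°  ·
antipodal pairs: 5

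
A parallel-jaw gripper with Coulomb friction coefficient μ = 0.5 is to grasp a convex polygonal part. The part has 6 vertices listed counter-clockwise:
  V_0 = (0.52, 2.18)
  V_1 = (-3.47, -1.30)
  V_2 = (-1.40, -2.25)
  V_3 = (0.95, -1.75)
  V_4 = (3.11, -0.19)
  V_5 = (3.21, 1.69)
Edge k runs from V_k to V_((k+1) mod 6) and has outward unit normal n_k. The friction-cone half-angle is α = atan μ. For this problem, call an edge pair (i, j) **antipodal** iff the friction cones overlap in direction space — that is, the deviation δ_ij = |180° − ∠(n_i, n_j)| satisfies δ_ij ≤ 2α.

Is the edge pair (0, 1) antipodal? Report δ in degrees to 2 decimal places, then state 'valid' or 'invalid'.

δ = 65.75°, invalid

α = atan 0.5 = 26.57°;  2α = 53.13°
edge 0: e_0 = (-3.99, -3.48);  n_0 = (-0.6573, +0.7536)
edge 1: e_1 = (+2.07, -0.95);  n_1 = (-0.4171, -0.9089)
∠(n_0, n_1) = 114.25°
δ = |180° − 114.25°| = 65.75°
65.75° > 2α = 53.13°  →  invalid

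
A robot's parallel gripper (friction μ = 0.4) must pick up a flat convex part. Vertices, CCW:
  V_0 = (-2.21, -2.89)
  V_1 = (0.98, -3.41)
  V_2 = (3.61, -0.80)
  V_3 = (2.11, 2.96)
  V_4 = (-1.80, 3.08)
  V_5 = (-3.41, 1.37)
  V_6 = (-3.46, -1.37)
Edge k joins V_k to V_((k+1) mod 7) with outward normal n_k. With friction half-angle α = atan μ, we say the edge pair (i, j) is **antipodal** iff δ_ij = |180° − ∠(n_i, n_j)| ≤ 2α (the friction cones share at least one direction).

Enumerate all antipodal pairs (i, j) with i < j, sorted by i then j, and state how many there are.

α = atan 0.4 = 21.80°;  2α = 43.60°
n_0 = (-0.1609, -0.9870)
n_1 = (+0.7044, -0.7098)
n_2 = (+0.9288, +0.3705)
n_3 = (+0.0307, +0.9995)
n_4 = (-0.7281, +0.6855)
n_5 = (-0.9998, +0.0182)
n_6 = (-0.7724, -0.6352)
  (0,1): δ = 125.96°  ·
  (0,2): δ = 58.99°  ·
  (0,3): δ = 7.50°  ✓
  (0,4): δ = 55.98°  ·
  (0,5): δ = 98.21°  ·
  (0,6): δ = 138.69°  ·
  (1,2): δ = 113.03°  ·
  (1,3): δ = 46.54°  ·
  (1,4): δ = 1.94°  ✓
  (1,5): δ = 44.17°  ·
  (1,6): δ = 84.65°  ·
  (2,3): δ = 113.51°  ·
  (2,4): δ = 65.02°  ·
  (2,5): δ = 22.79°  ✓
  (2,6): δ = 17.68°  ✓
  (3,4): δ = 131.52°  ·
  (3,5): δ = 89.29°  ·
  (3,6): δ = 48.81°  ·
  (4,5): δ = 137.77°  ·
  (4,6): δ = 97.29°  ·
  (5,6): δ = 139.52°  ·
antipodal pairs: 4

count = 4; pairs: (0,3), (1,4), (2,5), (2,6)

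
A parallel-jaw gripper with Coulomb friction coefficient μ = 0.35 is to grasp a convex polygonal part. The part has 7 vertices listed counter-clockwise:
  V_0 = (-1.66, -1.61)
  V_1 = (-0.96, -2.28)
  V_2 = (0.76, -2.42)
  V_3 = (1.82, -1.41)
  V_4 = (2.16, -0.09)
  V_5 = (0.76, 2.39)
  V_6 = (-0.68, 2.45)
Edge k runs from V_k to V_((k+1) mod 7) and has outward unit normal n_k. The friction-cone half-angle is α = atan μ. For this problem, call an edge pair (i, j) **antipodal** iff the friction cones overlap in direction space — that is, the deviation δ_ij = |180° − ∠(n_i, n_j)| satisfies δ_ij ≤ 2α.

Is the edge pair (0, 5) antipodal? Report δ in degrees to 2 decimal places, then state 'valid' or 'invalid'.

δ = 41.36°, invalid

α = atan 0.35 = 19.29°;  2α = 38.58°
edge 0: e_0 = (+0.70, -0.67);  n_0 = (-0.6915, -0.7224)
edge 5: e_5 = (-1.44, +0.06);  n_5 = (+0.0416, +0.9991)
∠(n_0, n_5) = 138.64°
δ = |180° − 138.64°| = 41.36°
41.36° > 2α = 38.58°  →  invalid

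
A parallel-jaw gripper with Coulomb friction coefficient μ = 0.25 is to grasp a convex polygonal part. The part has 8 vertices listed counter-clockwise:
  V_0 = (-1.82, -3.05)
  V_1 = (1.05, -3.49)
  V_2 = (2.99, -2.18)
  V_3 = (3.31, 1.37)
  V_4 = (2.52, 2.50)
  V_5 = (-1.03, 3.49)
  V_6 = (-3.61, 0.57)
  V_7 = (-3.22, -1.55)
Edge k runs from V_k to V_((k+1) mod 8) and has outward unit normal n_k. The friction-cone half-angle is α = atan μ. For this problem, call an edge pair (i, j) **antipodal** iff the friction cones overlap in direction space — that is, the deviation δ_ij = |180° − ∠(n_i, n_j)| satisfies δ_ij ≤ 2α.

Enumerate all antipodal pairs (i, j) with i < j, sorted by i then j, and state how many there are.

α = atan 0.25 = 14.04°;  2α = 28.07°
n_0 = (-0.1515, -0.9885)
n_1 = (+0.5596, -0.8287)
n_2 = (+0.9960, -0.0898)
n_3 = (+0.8196, +0.5730)
n_4 = (+0.2686, +0.9632)
n_5 = (-0.7494, +0.6621)
n_6 = (-0.9835, -0.1809)
n_7 = (-0.7311, -0.6823)
  (0,1): δ = 137.25°  ·
  (0,2): δ = 86.43°  ·
  (0,3): δ = 46.33°  ·
  (0,4): δ = 6.87°  ✓
  (0,5): δ = 57.25°  ·
  (0,6): δ = 109.14°  ·
  (0,7): δ = 141.74°  ·
  (1,2): δ = 129.18°  ·
  (1,3): δ = 89.07°  ·
  (1,4): δ = 49.61°  ·
  (1,5): δ = 14.51°  ✓
  (1,6): δ = 66.39°  ·
  (1,7): δ = 99.00°  ·
  (2,3): δ = 139.89°  ·
  (2,4): δ = 100.43°  ·
  (2,5): δ = 36.31°  ·
  (2,6): δ = 15.57°  ✓
  (2,7): δ = 48.18°  ·
  (3,4): δ = 140.54°  ·
  (3,5): δ = 76.42°  ·
  (3,6): δ = 24.53°  ✓
  (3,7): δ = 8.07°  ✓
  (4,5): δ = 115.88°  ·
  (4,6): δ = 63.99°  ·
  (4,7): δ = 31.39°  ·
  (5,6): δ = 128.11°  ·
  (5,7): δ = 95.51°  ·
  (6,7): δ = 147.40°  ·
antipodal pairs: 5

count = 5; pairs: (0,4), (1,5), (2,6), (3,6), (3,7)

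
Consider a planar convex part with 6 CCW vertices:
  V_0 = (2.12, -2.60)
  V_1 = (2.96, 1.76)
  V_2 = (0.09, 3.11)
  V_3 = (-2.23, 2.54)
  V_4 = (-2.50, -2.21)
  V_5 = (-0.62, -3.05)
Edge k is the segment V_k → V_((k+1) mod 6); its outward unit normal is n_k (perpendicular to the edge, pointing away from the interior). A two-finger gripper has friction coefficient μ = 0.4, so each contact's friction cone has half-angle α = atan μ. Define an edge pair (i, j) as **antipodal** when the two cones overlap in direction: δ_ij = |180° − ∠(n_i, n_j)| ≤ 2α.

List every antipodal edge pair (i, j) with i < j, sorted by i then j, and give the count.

count = 5; pairs: (0,3), (1,4), (1,5), (2,4), (2,5)

α = atan 0.4 = 21.80°;  2α = 43.60°
n_0 = (+0.9819, -0.1892)
n_1 = (+0.4256, +0.9049)
n_2 = (-0.2386, +0.9711)
n_3 = (-0.9984, +0.0568)
n_4 = (-0.4079, -0.9130)
n_5 = (+0.1621, -0.9868)
  (0,1): δ = 104.29°  ·
  (0,2): δ = 65.29°  ·
  (0,3): δ = 7.65°  ✓
  (0,4): δ = 76.83°  ·
  (0,5): δ = 110.23°  ·
  (1,2): δ = 141.00°  ·
  (1,3): δ = 68.06°  ·
  (1,4): δ = 1.12°  ✓
  (1,5): δ = 34.52°  ✓
  (2,3): δ = 107.06°  ·
  (2,4): δ = 37.88°  ✓
  (2,5): δ = 4.48°  ✓
  (3,4): δ = 110.82°  ·
  (3,5): δ = 77.42°  ·
  (4,5): δ = 146.60°  ·
antipodal pairs: 5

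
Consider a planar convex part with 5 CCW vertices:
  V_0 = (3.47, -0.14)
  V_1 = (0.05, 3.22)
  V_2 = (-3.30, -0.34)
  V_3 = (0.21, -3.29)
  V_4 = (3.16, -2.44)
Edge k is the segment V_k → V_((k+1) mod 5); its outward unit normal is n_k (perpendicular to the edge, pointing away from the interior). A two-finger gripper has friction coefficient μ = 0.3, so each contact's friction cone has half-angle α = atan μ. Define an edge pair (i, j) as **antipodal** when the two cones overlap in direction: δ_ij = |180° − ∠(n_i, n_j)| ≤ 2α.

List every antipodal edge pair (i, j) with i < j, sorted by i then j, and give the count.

count = 2; pairs: (0,2), (1,3)

α = atan 0.3 = 16.70°;  2α = 33.40°
n_0 = (+0.7008, +0.7133)
n_1 = (-0.7283, +0.6853)
n_2 = (-0.6434, -0.7655)
n_3 = (+0.2769, -0.9609)
n_4 = (+0.9910, -0.1336)
  (0,1): δ = 88.77°  ·
  (0,2): δ = 4.45°  ✓
  (0,3): δ = 60.57°  ·
  (0,4): δ = 126.82°  ·
  (1,2): δ = 86.79°  ·
  (1,3): δ = 30.67°  ✓
  (1,4): δ = 35.58°  ·
  (2,3): δ = 123.88°  ·
  (2,4): δ = 57.63°  ·
  (3,4): δ = 113.75°  ·
antipodal pairs: 2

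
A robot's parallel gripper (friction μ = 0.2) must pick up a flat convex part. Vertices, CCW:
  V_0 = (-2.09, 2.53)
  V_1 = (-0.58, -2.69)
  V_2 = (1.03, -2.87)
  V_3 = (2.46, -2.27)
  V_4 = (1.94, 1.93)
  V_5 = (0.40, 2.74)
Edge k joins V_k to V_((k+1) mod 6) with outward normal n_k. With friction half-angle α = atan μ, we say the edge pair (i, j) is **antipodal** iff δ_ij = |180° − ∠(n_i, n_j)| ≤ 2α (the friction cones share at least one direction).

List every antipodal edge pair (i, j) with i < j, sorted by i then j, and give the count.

count = 4; pairs: (0,3), (1,4), (1,5), (2,5)

α = atan 0.2 = 11.31°;  2α = 22.62°
n_0 = (-0.9606, -0.2779)
n_1 = (-0.1111, -0.9938)
n_2 = (+0.3869, -0.9221)
n_3 = (+0.9924, +0.1229)
n_4 = (+0.4655, +0.8850)
n_5 = (-0.0840, +0.9965)
  (0,1): δ = 112.51°  ·
  (0,2): δ = 83.37°  ·
  (0,3): δ = 9.08°  ✓
  (0,4): δ = 46.12°  ·
  (0,5): δ = 78.69°  ·
  (1,2): δ = 150.86°  ·
  (1,3): δ = 76.56°  ·
  (1,4): δ = 21.36°  ✓
  (1,5): δ = 11.20°  ✓
  (2,3): δ = 105.70°  ·
  (2,4): δ = 50.51°  ·
  (2,5): δ = 17.94°  ✓
  (3,4): δ = 124.80°  ·
  (3,5): δ = 92.24°  ·
  (4,5): δ = 147.44°  ·
antipodal pairs: 4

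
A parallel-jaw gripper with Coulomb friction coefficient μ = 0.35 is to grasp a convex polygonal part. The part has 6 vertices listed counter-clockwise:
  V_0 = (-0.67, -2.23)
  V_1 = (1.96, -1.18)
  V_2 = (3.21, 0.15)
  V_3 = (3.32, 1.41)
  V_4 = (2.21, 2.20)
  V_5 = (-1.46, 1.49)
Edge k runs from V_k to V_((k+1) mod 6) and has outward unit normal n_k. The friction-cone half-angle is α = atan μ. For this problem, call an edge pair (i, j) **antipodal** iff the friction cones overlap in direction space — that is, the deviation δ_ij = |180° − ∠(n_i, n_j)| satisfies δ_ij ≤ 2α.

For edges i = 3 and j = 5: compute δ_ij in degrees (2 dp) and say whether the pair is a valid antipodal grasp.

δ = 42.57°, invalid

α = atan 0.35 = 19.29°;  2α = 38.58°
edge 3: e_3 = (-1.11, +0.79);  n_3 = (+0.5798, +0.8147)
edge 5: e_5 = (+0.79, -3.72);  n_5 = (-0.9782, -0.2077)
∠(n_3, n_5) = 137.43°
δ = |180° − 137.43°| = 42.57°
42.57° > 2α = 38.58°  →  invalid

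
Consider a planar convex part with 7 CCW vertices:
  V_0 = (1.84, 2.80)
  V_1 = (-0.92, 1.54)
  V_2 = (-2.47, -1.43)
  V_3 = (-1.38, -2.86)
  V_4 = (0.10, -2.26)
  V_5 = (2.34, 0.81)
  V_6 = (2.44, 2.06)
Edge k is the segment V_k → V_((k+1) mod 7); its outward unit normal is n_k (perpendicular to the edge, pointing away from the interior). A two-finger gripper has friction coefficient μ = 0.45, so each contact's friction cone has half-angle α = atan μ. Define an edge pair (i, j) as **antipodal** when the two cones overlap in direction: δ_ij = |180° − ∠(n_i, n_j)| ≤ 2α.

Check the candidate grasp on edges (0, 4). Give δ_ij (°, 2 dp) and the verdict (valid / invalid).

δ = 29.35°, valid

α = atan 0.45 = 24.23°;  2α = 48.46°
edge 0: e_0 = (-2.76, -1.26);  n_0 = (-0.4153, +0.9097)
edge 4: e_4 = (+2.24, +3.07);  n_4 = (+0.8078, -0.5894)
∠(n_0, n_4) = 150.65°
δ = |180° − 150.65°| = 29.35°
29.35° ≤ 2α = 48.46°  →  valid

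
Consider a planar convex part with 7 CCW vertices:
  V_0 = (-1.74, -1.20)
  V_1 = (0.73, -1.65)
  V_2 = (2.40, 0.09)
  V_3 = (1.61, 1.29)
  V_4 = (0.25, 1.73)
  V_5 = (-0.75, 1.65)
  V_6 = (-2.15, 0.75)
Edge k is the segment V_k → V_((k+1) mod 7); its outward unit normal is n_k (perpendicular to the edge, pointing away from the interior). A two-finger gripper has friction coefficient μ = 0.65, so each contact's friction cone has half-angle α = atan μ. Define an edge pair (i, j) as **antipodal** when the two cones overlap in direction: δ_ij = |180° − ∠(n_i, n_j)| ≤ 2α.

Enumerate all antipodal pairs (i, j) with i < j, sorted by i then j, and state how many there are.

α = atan 0.65 = 33.02°;  2α = 66.05°
n_0 = (-0.1792, -0.9838)
n_1 = (+0.7215, -0.6924)
n_2 = (+0.8352, +0.5499)
n_3 = (+0.3078, +0.9514)
n_4 = (-0.0797, +0.9968)
n_5 = (-0.5408, +0.8412)
n_6 = (-0.9786, -0.2058)
  (0,1): δ = 123.50°  ·
  (0,2): δ = 46.32°  ✓
  (0,3): δ = 7.60°  ✓
  (0,4): δ = 14.90°  ✓
  (0,5): δ = 43.06°  ✓
  (0,6): δ = 112.20°  ·
  (1,2): δ = 102.82°  ·
  (1,3): δ = 64.10°  ✓
  (1,4): δ = 41.60°  ✓
  (1,5): δ = 13.44°  ✓
  (1,6): δ = 55.70°  ✓
  (2,3): δ = 141.29°  ·
  (2,4): δ = 118.78°  ·
  (2,5): δ = 90.62°  ·
  (2,6): δ = 21.48°  ✓
  (3,4): δ = 157.50°  ·
  (3,5): δ = 129.34°  ·
  (3,6): δ = 60.20°  ✓
  (4,5): δ = 151.84°  ·
  (4,6): δ = 82.70°  ·
  (5,6): δ = 110.86°  ·
antipodal pairs: 10

count = 10; pairs: (0,2), (0,3), (0,4), (0,5), (1,3), (1,4), (1,5), (1,6), (2,6), (3,6)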